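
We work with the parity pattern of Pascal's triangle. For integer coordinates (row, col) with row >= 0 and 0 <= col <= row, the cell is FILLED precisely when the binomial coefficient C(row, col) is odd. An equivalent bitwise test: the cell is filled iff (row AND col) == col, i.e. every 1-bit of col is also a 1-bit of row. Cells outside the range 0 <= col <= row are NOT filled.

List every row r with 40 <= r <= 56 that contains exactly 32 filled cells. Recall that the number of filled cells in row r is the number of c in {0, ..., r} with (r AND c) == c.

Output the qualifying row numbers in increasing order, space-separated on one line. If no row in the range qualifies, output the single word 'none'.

Row r has 2^popcount(r) filled cells, so we need popcount(r) = log2(32) = 5.
Scan r = 40..56 and keep those with exactly 5 one-bits:
r=40=101000 popcount=2 -> skip
r=41=101001 popcount=3 -> skip
r=42=101010 popcount=3 -> skip
r=43=101011 popcount=4 -> skip
r=44=101100 popcount=3 -> skip
r=45=101101 popcount=4 -> skip
r=46=101110 popcount=4 -> skip
r=47=101111 popcount=5 -> KEEP
r=48=110000 popcount=2 -> skip
r=49=110001 popcount=3 -> skip
r=50=110010 popcount=3 -> skip
r=51=110011 popcount=4 -> skip
r=52=110100 popcount=3 -> skip
r=53=110101 popcount=4 -> skip
r=54=110110 popcount=4 -> skip
r=55=110111 popcount=5 -> KEEP
r=56=111000 popcount=3 -> skip
Kept rows: 47 55

Answer: 47 55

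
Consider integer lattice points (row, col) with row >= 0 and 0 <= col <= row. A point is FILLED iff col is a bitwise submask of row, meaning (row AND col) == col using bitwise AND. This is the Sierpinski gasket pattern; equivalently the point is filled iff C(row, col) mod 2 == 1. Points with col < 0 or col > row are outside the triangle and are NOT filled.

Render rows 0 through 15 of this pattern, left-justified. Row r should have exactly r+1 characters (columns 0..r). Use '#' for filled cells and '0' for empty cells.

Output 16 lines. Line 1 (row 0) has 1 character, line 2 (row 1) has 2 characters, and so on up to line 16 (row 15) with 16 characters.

r0=0: #
r1=1: ##
r2=10: #0#
r3=11: ####
r4=100: #000#
r5=101: ##00##
r6=110: #0#0#0#
r7=111: ########
r8=1000: #0000000#
r9=1001: ##000000##
r10=1010: #0#00000#0#
r11=1011: ####0000####
r12=1100: #000#000#000#
r13=1101: ##00##00##00##
r14=1110: #0#0#0#0#0#0#0#
r15=1111: ################

Answer: #
##
#0#
####
#000#
##00##
#0#0#0#
########
#0000000#
##000000##
#0#00000#0#
####0000####
#000#000#000#
##00##00##00##
#0#0#0#0#0#0#0#
################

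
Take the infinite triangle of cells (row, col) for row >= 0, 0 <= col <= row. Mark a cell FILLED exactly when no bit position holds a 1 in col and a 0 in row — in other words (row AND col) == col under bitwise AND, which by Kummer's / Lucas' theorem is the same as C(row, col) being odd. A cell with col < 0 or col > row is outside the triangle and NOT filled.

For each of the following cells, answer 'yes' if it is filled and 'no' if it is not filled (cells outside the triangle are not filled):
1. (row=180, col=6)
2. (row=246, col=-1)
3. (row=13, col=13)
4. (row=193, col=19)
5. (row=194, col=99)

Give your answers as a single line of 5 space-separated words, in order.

(180,6): row=0b10110100, col=0b110, row AND col = 0b100 = 4; 4 != 6 -> empty
(246,-1): col outside [0, 246] -> not filled
(13,13): row=0b1101, col=0b1101, row AND col = 0b1101 = 13; 13 == 13 -> filled
(193,19): row=0b11000001, col=0b10011, row AND col = 0b1 = 1; 1 != 19 -> empty
(194,99): row=0b11000010, col=0b1100011, row AND col = 0b1000010 = 66; 66 != 99 -> empty

Answer: no no yes no no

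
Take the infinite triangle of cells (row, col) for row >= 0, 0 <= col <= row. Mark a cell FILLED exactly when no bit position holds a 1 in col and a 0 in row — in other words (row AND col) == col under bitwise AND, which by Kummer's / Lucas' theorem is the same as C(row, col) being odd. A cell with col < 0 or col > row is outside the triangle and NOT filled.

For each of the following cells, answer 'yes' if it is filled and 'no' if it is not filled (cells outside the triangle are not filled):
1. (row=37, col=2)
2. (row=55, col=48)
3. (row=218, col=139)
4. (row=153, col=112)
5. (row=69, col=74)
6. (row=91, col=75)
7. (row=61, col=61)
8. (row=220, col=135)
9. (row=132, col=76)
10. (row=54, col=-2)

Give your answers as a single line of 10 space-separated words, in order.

(37,2): row=0b100101, col=0b10, row AND col = 0b0 = 0; 0 != 2 -> empty
(55,48): row=0b110111, col=0b110000, row AND col = 0b110000 = 48; 48 == 48 -> filled
(218,139): row=0b11011010, col=0b10001011, row AND col = 0b10001010 = 138; 138 != 139 -> empty
(153,112): row=0b10011001, col=0b1110000, row AND col = 0b10000 = 16; 16 != 112 -> empty
(69,74): col outside [0, 69] -> not filled
(91,75): row=0b1011011, col=0b1001011, row AND col = 0b1001011 = 75; 75 == 75 -> filled
(61,61): row=0b111101, col=0b111101, row AND col = 0b111101 = 61; 61 == 61 -> filled
(220,135): row=0b11011100, col=0b10000111, row AND col = 0b10000100 = 132; 132 != 135 -> empty
(132,76): row=0b10000100, col=0b1001100, row AND col = 0b100 = 4; 4 != 76 -> empty
(54,-2): col outside [0, 54] -> not filled

Answer: no yes no no no yes yes no no no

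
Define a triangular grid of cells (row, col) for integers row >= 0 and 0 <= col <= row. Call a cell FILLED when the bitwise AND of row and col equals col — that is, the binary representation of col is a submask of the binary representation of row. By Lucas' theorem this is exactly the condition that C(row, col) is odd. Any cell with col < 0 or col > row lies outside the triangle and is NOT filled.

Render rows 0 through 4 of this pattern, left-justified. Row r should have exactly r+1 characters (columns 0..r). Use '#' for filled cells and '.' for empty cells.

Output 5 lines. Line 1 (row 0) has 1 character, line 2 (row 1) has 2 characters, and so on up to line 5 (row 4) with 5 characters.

Answer: #
##
#.#
####
#...#

Derivation:
r0=0: #
r1=1: ##
r2=10: #.#
r3=11: ####
r4=100: #...#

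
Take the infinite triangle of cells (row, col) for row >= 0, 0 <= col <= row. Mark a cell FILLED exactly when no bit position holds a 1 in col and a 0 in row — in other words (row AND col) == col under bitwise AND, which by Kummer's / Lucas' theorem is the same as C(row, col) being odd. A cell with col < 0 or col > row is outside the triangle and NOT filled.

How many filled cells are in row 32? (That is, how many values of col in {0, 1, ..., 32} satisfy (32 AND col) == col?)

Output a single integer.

32 in binary = 100000
popcount(32) = number of 1-bits in 100000 = 1
A col c satisfies (32 AND c) == c iff every set bit of c is also set in 32; each of the 1 set bits of 32 can independently be on or off in c.
count = 2^1 = 2

Answer: 2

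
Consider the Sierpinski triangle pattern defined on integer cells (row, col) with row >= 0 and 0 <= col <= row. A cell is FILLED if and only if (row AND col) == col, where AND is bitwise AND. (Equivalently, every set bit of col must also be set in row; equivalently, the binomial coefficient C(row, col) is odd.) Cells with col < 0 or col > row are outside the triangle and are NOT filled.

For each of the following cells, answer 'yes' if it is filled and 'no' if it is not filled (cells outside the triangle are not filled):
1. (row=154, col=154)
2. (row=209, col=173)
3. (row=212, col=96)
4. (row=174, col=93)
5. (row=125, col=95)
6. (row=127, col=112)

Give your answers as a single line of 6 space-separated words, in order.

Answer: yes no no no no yes

Derivation:
(154,154): row=0b10011010, col=0b10011010, row AND col = 0b10011010 = 154; 154 == 154 -> filled
(209,173): row=0b11010001, col=0b10101101, row AND col = 0b10000001 = 129; 129 != 173 -> empty
(212,96): row=0b11010100, col=0b1100000, row AND col = 0b1000000 = 64; 64 != 96 -> empty
(174,93): row=0b10101110, col=0b1011101, row AND col = 0b1100 = 12; 12 != 93 -> empty
(125,95): row=0b1111101, col=0b1011111, row AND col = 0b1011101 = 93; 93 != 95 -> empty
(127,112): row=0b1111111, col=0b1110000, row AND col = 0b1110000 = 112; 112 == 112 -> filled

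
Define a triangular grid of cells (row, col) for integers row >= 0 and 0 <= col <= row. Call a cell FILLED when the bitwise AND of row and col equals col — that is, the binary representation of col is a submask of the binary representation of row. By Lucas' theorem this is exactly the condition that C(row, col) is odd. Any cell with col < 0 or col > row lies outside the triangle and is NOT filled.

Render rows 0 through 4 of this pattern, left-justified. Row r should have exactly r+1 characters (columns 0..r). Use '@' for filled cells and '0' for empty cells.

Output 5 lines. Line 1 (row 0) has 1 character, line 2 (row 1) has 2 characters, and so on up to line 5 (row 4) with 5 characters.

Answer: @
@@
@0@
@@@@
@000@

Derivation:
r0=0: @
r1=1: @@
r2=10: @0@
r3=11: @@@@
r4=100: @000@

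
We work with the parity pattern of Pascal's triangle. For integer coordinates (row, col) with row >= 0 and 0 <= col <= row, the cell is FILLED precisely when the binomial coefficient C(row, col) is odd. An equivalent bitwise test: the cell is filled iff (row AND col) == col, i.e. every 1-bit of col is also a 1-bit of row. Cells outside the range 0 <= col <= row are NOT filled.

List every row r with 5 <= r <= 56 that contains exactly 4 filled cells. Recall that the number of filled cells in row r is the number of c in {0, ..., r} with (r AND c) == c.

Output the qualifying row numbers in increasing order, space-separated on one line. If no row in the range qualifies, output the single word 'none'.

Answer: 5 6 9 10 12 17 18 20 24 33 34 36 40 48

Derivation:
Row r has 2^popcount(r) filled cells, so we need popcount(r) = log2(4) = 2.
Scan r = 5..56 and keep those with exactly 2 one-bits:
r=5=101 popcount=2 -> KEEP
r=6=110 popcount=2 -> KEEP
r=7=111 popcount=3 -> skip
r=8=1000 popcount=1 -> skip
r=9=1001 popcount=2 -> KEEP
r=10=1010 popcount=2 -> KEEP
r=11=1011 popcount=3 -> skip
r=12=1100 popcount=2 -> KEEP
r=13=1101 popcount=3 -> skip
r=14=1110 popcount=3 -> skip
r=15=1111 popcount=4 -> skip
r=16=10000 popcount=1 -> skip
r=17=10001 popcount=2 -> KEEP
r=18=10010 popcount=2 -> KEEP
r=19=10011 popcount=3 -> skip
r=20=10100 popcount=2 -> KEEP
r=21=10101 popcount=3 -> skip
r=22=10110 popcount=3 -> skip
r=23=10111 popcount=4 -> skip
r=24=11000 popcount=2 -> KEEP
r=25=11001 popcount=3 -> skip
r=26=11010 popcount=3 -> skip
r=27=11011 popcount=4 -> skip
r=28=11100 popcount=3 -> skip
r=29=11101 popcount=4 -> skip
r=30=11110 popcount=4 -> skip
r=31=11111 popcount=5 -> skip
r=32=100000 popcount=1 -> skip
r=33=100001 popcount=2 -> KEEP
r=34=100010 popcount=2 -> KEEP
r=35=100011 popcount=3 -> skip
r=36=100100 popcount=2 -> KEEP
r=37=100101 popcount=3 -> skip
r=38=100110 popcount=3 -> skip
r=39=100111 popcount=4 -> skip
r=40=101000 popcount=2 -> KEEP
r=41=101001 popcount=3 -> skip
r=42=101010 popcount=3 -> skip
r=43=101011 popcount=4 -> skip
r=44=101100 popcount=3 -> skip
r=45=101101 popcount=4 -> skip
r=46=101110 popcount=4 -> skip
r=47=101111 popcount=5 -> skip
r=48=110000 popcount=2 -> KEEP
r=49=110001 popcount=3 -> skip
r=50=110010 popcount=3 -> skip
r=51=110011 popcount=4 -> skip
r=52=110100 popcount=3 -> skip
r=53=110101 popcount=4 -> skip
r=54=110110 popcount=4 -> skip
r=55=110111 popcount=5 -> skip
r=56=111000 popcount=3 -> skip
Kept rows: 5 6 9 10 12 17 18 20 24 33 34 36 40 48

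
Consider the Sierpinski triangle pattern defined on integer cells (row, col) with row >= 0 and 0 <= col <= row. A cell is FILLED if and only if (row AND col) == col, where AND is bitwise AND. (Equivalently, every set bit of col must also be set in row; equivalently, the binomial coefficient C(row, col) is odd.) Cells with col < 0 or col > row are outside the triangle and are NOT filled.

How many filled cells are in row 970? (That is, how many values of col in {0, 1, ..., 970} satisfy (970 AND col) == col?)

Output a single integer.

Answer: 64

Derivation:
970 in binary = 1111001010
popcount(970) = number of 1-bits in 1111001010 = 6
A col c satisfies (970 AND c) == c iff every set bit of c is also set in 970; each of the 6 set bits of 970 can independently be on or off in c.
count = 2^6 = 64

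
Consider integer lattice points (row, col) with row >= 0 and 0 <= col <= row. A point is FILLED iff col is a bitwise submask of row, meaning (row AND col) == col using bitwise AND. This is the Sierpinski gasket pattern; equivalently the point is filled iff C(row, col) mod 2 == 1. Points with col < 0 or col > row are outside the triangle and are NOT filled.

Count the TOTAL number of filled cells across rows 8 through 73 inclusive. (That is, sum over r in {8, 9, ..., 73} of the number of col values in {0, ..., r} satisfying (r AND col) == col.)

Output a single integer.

r8=1000 pc1: +2 =2
r9=1001 pc2: +4 =6
r10=1010 pc2: +4 =10
r11=1011 pc3: +8 =18
r12=1100 pc2: +4 =22
r13=1101 pc3: +8 =30
r14=1110 pc3: +8 =38
r15=1111 pc4: +16 =54
r16=10000 pc1: +2 =56
r17=10001 pc2: +4 =60
r18=10010 pc2: +4 =64
r19=10011 pc3: +8 =72
r20=10100 pc2: +4 =76
r21=10101 pc3: +8 =84
r22=10110 pc3: +8 =92
r23=10111 pc4: +16 =108
r24=11000 pc2: +4 =112
r25=11001 pc3: +8 =120
r26=11010 pc3: +8 =128
r27=11011 pc4: +16 =144
r28=11100 pc3: +8 =152
r29=11101 pc4: +16 =168
r30=11110 pc4: +16 =184
r31=11111 pc5: +32 =216
r32=100000 pc1: +2 =218
r33=100001 pc2: +4 =222
r34=100010 pc2: +4 =226
r35=100011 pc3: +8 =234
r36=100100 pc2: +4 =238
r37=100101 pc3: +8 =246
r38=100110 pc3: +8 =254
r39=100111 pc4: +16 =270
r40=101000 pc2: +4 =274
r41=101001 pc3: +8 =282
r42=101010 pc3: +8 =290
r43=101011 pc4: +16 =306
r44=101100 pc3: +8 =314
r45=101101 pc4: +16 =330
r46=101110 pc4: +16 =346
r47=101111 pc5: +32 =378
r48=110000 pc2: +4 =382
r49=110001 pc3: +8 =390
r50=110010 pc3: +8 =398
r51=110011 pc4: +16 =414
r52=110100 pc3: +8 =422
r53=110101 pc4: +16 =438
r54=110110 pc4: +16 =454
r55=110111 pc5: +32 =486
r56=111000 pc3: +8 =494
r57=111001 pc4: +16 =510
r58=111010 pc4: +16 =526
r59=111011 pc5: +32 =558
r60=111100 pc4: +16 =574
r61=111101 pc5: +32 =606
r62=111110 pc5: +32 =638
r63=111111 pc6: +64 =702
r64=1000000 pc1: +2 =704
r65=1000001 pc2: +4 =708
r66=1000010 pc2: +4 =712
r67=1000011 pc3: +8 =720
r68=1000100 pc2: +4 =724
r69=1000101 pc3: +8 =732
r70=1000110 pc3: +8 =740
r71=1000111 pc4: +16 =756
r72=1001000 pc2: +4 =760
r73=1001001 pc3: +8 =768

Answer: 768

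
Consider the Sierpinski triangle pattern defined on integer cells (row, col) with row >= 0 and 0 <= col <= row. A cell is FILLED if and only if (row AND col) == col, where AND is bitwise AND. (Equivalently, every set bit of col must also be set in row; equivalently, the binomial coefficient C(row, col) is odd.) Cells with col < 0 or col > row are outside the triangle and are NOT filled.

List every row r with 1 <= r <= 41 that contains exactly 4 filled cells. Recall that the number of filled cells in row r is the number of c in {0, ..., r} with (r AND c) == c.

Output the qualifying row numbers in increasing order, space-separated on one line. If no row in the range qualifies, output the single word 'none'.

Answer: 3 5 6 9 10 12 17 18 20 24 33 34 36 40

Derivation:
Row r has 2^popcount(r) filled cells, so we need popcount(r) = log2(4) = 2.
Scan r = 1..41 and keep those with exactly 2 one-bits:
r=1=1 popcount=1 -> skip
r=2=10 popcount=1 -> skip
r=3=11 popcount=2 -> KEEP
r=4=100 popcount=1 -> skip
r=5=101 popcount=2 -> KEEP
r=6=110 popcount=2 -> KEEP
r=7=111 popcount=3 -> skip
r=8=1000 popcount=1 -> skip
r=9=1001 popcount=2 -> KEEP
r=10=1010 popcount=2 -> KEEP
r=11=1011 popcount=3 -> skip
r=12=1100 popcount=2 -> KEEP
r=13=1101 popcount=3 -> skip
r=14=1110 popcount=3 -> skip
r=15=1111 popcount=4 -> skip
r=16=10000 popcount=1 -> skip
r=17=10001 popcount=2 -> KEEP
r=18=10010 popcount=2 -> KEEP
r=19=10011 popcount=3 -> skip
r=20=10100 popcount=2 -> KEEP
r=21=10101 popcount=3 -> skip
r=22=10110 popcount=3 -> skip
r=23=10111 popcount=4 -> skip
r=24=11000 popcount=2 -> KEEP
r=25=11001 popcount=3 -> skip
r=26=11010 popcount=3 -> skip
r=27=11011 popcount=4 -> skip
r=28=11100 popcount=3 -> skip
r=29=11101 popcount=4 -> skip
r=30=11110 popcount=4 -> skip
r=31=11111 popcount=5 -> skip
r=32=100000 popcount=1 -> skip
r=33=100001 popcount=2 -> KEEP
r=34=100010 popcount=2 -> KEEP
r=35=100011 popcount=3 -> skip
r=36=100100 popcount=2 -> KEEP
r=37=100101 popcount=3 -> skip
r=38=100110 popcount=3 -> skip
r=39=100111 popcount=4 -> skip
r=40=101000 popcount=2 -> KEEP
r=41=101001 popcount=3 -> skip
Kept rows: 3 5 6 9 10 12 17 18 20 24 33 34 36 40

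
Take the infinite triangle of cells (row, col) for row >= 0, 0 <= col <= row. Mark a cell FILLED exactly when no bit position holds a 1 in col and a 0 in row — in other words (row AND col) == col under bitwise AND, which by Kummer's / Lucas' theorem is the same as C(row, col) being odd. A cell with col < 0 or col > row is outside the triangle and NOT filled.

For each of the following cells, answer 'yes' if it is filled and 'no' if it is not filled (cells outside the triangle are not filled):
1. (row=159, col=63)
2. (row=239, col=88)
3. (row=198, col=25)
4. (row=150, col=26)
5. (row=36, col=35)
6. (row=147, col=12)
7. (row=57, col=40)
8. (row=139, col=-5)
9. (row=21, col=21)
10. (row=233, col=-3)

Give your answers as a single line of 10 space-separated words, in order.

Answer: no no no no no no yes no yes no

Derivation:
(159,63): row=0b10011111, col=0b111111, row AND col = 0b11111 = 31; 31 != 63 -> empty
(239,88): row=0b11101111, col=0b1011000, row AND col = 0b1001000 = 72; 72 != 88 -> empty
(198,25): row=0b11000110, col=0b11001, row AND col = 0b0 = 0; 0 != 25 -> empty
(150,26): row=0b10010110, col=0b11010, row AND col = 0b10010 = 18; 18 != 26 -> empty
(36,35): row=0b100100, col=0b100011, row AND col = 0b100000 = 32; 32 != 35 -> empty
(147,12): row=0b10010011, col=0b1100, row AND col = 0b0 = 0; 0 != 12 -> empty
(57,40): row=0b111001, col=0b101000, row AND col = 0b101000 = 40; 40 == 40 -> filled
(139,-5): col outside [0, 139] -> not filled
(21,21): row=0b10101, col=0b10101, row AND col = 0b10101 = 21; 21 == 21 -> filled
(233,-3): col outside [0, 233] -> not filled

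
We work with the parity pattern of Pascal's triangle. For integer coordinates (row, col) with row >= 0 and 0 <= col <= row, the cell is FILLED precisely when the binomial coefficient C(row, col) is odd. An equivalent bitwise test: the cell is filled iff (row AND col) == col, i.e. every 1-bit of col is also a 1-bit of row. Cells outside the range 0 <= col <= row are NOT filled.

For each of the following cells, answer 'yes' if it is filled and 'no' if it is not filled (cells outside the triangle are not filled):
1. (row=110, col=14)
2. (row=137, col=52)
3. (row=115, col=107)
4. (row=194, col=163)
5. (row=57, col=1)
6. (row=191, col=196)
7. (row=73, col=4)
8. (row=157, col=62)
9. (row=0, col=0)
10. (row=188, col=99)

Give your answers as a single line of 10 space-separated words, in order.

Answer: yes no no no yes no no no yes no

Derivation:
(110,14): row=0b1101110, col=0b1110, row AND col = 0b1110 = 14; 14 == 14 -> filled
(137,52): row=0b10001001, col=0b110100, row AND col = 0b0 = 0; 0 != 52 -> empty
(115,107): row=0b1110011, col=0b1101011, row AND col = 0b1100011 = 99; 99 != 107 -> empty
(194,163): row=0b11000010, col=0b10100011, row AND col = 0b10000010 = 130; 130 != 163 -> empty
(57,1): row=0b111001, col=0b1, row AND col = 0b1 = 1; 1 == 1 -> filled
(191,196): col outside [0, 191] -> not filled
(73,4): row=0b1001001, col=0b100, row AND col = 0b0 = 0; 0 != 4 -> empty
(157,62): row=0b10011101, col=0b111110, row AND col = 0b11100 = 28; 28 != 62 -> empty
(0,0): row=0b0, col=0b0, row AND col = 0b0 = 0; 0 == 0 -> filled
(188,99): row=0b10111100, col=0b1100011, row AND col = 0b100000 = 32; 32 != 99 -> empty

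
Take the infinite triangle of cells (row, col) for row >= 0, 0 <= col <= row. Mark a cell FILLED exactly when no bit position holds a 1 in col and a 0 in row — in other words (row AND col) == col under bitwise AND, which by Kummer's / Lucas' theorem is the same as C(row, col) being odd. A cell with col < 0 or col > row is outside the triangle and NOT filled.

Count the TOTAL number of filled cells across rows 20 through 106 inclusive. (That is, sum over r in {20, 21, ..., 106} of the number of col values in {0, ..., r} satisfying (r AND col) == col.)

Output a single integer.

r20=10100 pc2: +4 =4
r21=10101 pc3: +8 =12
r22=10110 pc3: +8 =20
r23=10111 pc4: +16 =36
r24=11000 pc2: +4 =40
r25=11001 pc3: +8 =48
r26=11010 pc3: +8 =56
r27=11011 pc4: +16 =72
r28=11100 pc3: +8 =80
r29=11101 pc4: +16 =96
r30=11110 pc4: +16 =112
r31=11111 pc5: +32 =144
r32=100000 pc1: +2 =146
r33=100001 pc2: +4 =150
r34=100010 pc2: +4 =154
r35=100011 pc3: +8 =162
r36=100100 pc2: +4 =166
r37=100101 pc3: +8 =174
r38=100110 pc3: +8 =182
r39=100111 pc4: +16 =198
r40=101000 pc2: +4 =202
r41=101001 pc3: +8 =210
r42=101010 pc3: +8 =218
r43=101011 pc4: +16 =234
r44=101100 pc3: +8 =242
r45=101101 pc4: +16 =258
r46=101110 pc4: +16 =274
r47=101111 pc5: +32 =306
r48=110000 pc2: +4 =310
r49=110001 pc3: +8 =318
r50=110010 pc3: +8 =326
r51=110011 pc4: +16 =342
r52=110100 pc3: +8 =350
r53=110101 pc4: +16 =366
r54=110110 pc4: +16 =382
r55=110111 pc5: +32 =414
r56=111000 pc3: +8 =422
r57=111001 pc4: +16 =438
r58=111010 pc4: +16 =454
r59=111011 pc5: +32 =486
r60=111100 pc4: +16 =502
r61=111101 pc5: +32 =534
r62=111110 pc5: +32 =566
r63=111111 pc6: +64 =630
r64=1000000 pc1: +2 =632
r65=1000001 pc2: +4 =636
r66=1000010 pc2: +4 =640
r67=1000011 pc3: +8 =648
r68=1000100 pc2: +4 =652
r69=1000101 pc3: +8 =660
r70=1000110 pc3: +8 =668
r71=1000111 pc4: +16 =684
r72=1001000 pc2: +4 =688
r73=1001001 pc3: +8 =696
r74=1001010 pc3: +8 =704
r75=1001011 pc4: +16 =720
r76=1001100 pc3: +8 =728
r77=1001101 pc4: +16 =744
r78=1001110 pc4: +16 =760
r79=1001111 pc5: +32 =792
r80=1010000 pc2: +4 =796
r81=1010001 pc3: +8 =804
r82=1010010 pc3: +8 =812
r83=1010011 pc4: +16 =828
r84=1010100 pc3: +8 =836
r85=1010101 pc4: +16 =852
r86=1010110 pc4: +16 =868
r87=1010111 pc5: +32 =900
r88=1011000 pc3: +8 =908
r89=1011001 pc4: +16 =924
r90=1011010 pc4: +16 =940
r91=1011011 pc5: +32 =972
r92=1011100 pc4: +16 =988
r93=1011101 pc5: +32 =1020
r94=1011110 pc5: +32 =1052
r95=1011111 pc6: +64 =1116
r96=1100000 pc2: +4 =1120
r97=1100001 pc3: +8 =1128
r98=1100010 pc3: +8 =1136
r99=1100011 pc4: +16 =1152
r100=1100100 pc3: +8 =1160
r101=1100101 pc4: +16 =1176
r102=1100110 pc4: +16 =1192
r103=1100111 pc5: +32 =1224
r104=1101000 pc3: +8 =1232
r105=1101001 pc4: +16 =1248
r106=1101010 pc4: +16 =1264

Answer: 1264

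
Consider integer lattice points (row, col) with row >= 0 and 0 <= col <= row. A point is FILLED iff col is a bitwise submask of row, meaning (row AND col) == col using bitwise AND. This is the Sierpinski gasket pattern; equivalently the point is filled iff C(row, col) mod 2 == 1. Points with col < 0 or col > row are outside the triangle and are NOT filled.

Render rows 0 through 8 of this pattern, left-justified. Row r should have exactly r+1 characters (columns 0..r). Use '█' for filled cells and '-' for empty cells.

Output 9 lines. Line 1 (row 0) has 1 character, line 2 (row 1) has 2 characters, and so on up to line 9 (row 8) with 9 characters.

r0=0: █
r1=1: ██
r2=10: █-█
r3=11: ████
r4=100: █---█
r5=101: ██--██
r6=110: █-█-█-█
r7=111: ████████
r8=1000: █-------█

Answer: █
██
█-█
████
█---█
██--██
█-█-█-█
████████
█-------█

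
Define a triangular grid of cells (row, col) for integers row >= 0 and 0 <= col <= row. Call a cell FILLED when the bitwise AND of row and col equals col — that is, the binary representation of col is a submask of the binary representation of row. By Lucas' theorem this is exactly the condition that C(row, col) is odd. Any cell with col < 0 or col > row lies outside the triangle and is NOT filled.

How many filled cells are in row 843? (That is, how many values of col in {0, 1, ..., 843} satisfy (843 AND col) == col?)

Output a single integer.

843 in binary = 1101001011
popcount(843) = number of 1-bits in 1101001011 = 6
A col c satisfies (843 AND c) == c iff every set bit of c is also set in 843; each of the 6 set bits of 843 can independently be on or off in c.
count = 2^6 = 64

Answer: 64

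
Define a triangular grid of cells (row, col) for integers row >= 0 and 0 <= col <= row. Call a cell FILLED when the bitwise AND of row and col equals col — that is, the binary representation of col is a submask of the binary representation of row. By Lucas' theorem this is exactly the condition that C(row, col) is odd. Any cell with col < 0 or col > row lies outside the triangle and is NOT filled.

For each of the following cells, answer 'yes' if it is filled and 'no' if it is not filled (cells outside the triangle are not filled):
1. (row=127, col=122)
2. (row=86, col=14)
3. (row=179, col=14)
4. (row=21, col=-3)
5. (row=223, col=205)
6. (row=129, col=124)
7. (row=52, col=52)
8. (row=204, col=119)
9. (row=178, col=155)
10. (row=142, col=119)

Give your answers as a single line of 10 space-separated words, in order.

(127,122): row=0b1111111, col=0b1111010, row AND col = 0b1111010 = 122; 122 == 122 -> filled
(86,14): row=0b1010110, col=0b1110, row AND col = 0b110 = 6; 6 != 14 -> empty
(179,14): row=0b10110011, col=0b1110, row AND col = 0b10 = 2; 2 != 14 -> empty
(21,-3): col outside [0, 21] -> not filled
(223,205): row=0b11011111, col=0b11001101, row AND col = 0b11001101 = 205; 205 == 205 -> filled
(129,124): row=0b10000001, col=0b1111100, row AND col = 0b0 = 0; 0 != 124 -> empty
(52,52): row=0b110100, col=0b110100, row AND col = 0b110100 = 52; 52 == 52 -> filled
(204,119): row=0b11001100, col=0b1110111, row AND col = 0b1000100 = 68; 68 != 119 -> empty
(178,155): row=0b10110010, col=0b10011011, row AND col = 0b10010010 = 146; 146 != 155 -> empty
(142,119): row=0b10001110, col=0b1110111, row AND col = 0b110 = 6; 6 != 119 -> empty

Answer: yes no no no yes no yes no no no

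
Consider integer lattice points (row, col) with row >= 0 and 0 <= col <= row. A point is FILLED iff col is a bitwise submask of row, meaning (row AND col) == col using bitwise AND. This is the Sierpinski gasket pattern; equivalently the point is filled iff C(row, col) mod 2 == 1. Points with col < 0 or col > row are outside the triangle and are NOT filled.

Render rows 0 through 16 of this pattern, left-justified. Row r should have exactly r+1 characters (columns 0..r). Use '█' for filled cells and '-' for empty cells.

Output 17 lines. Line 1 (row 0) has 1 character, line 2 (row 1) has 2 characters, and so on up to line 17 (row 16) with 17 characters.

r0=0: █
r1=1: ██
r2=10: █-█
r3=11: ████
r4=100: █---█
r5=101: ██--██
r6=110: █-█-█-█
r7=111: ████████
r8=1000: █-------█
r9=1001: ██------██
r10=1010: █-█-----█-█
r11=1011: ████----████
r12=1100: █---█---█---█
r13=1101: ██--██--██--██
r14=1110: █-█-█-█-█-█-█-█
r15=1111: ████████████████
r16=10000: █---------------█

Answer: █
██
█-█
████
█---█
██--██
█-█-█-█
████████
█-------█
██------██
█-█-----█-█
████----████
█---█---█---█
██--██--██--██
█-█-█-█-█-█-█-█
████████████████
█---------------█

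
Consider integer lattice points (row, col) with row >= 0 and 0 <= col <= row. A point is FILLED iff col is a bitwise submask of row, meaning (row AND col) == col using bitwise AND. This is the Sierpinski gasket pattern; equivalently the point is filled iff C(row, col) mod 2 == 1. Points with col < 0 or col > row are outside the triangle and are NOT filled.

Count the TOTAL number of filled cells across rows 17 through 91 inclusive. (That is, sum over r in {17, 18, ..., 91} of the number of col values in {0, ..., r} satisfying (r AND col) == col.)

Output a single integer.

Answer: 988

Derivation:
r17=10001 pc2: +4 =4
r18=10010 pc2: +4 =8
r19=10011 pc3: +8 =16
r20=10100 pc2: +4 =20
r21=10101 pc3: +8 =28
r22=10110 pc3: +8 =36
r23=10111 pc4: +16 =52
r24=11000 pc2: +4 =56
r25=11001 pc3: +8 =64
r26=11010 pc3: +8 =72
r27=11011 pc4: +16 =88
r28=11100 pc3: +8 =96
r29=11101 pc4: +16 =112
r30=11110 pc4: +16 =128
r31=11111 pc5: +32 =160
r32=100000 pc1: +2 =162
r33=100001 pc2: +4 =166
r34=100010 pc2: +4 =170
r35=100011 pc3: +8 =178
r36=100100 pc2: +4 =182
r37=100101 pc3: +8 =190
r38=100110 pc3: +8 =198
r39=100111 pc4: +16 =214
r40=101000 pc2: +4 =218
r41=101001 pc3: +8 =226
r42=101010 pc3: +8 =234
r43=101011 pc4: +16 =250
r44=101100 pc3: +8 =258
r45=101101 pc4: +16 =274
r46=101110 pc4: +16 =290
r47=101111 pc5: +32 =322
r48=110000 pc2: +4 =326
r49=110001 pc3: +8 =334
r50=110010 pc3: +8 =342
r51=110011 pc4: +16 =358
r52=110100 pc3: +8 =366
r53=110101 pc4: +16 =382
r54=110110 pc4: +16 =398
r55=110111 pc5: +32 =430
r56=111000 pc3: +8 =438
r57=111001 pc4: +16 =454
r58=111010 pc4: +16 =470
r59=111011 pc5: +32 =502
r60=111100 pc4: +16 =518
r61=111101 pc5: +32 =550
r62=111110 pc5: +32 =582
r63=111111 pc6: +64 =646
r64=1000000 pc1: +2 =648
r65=1000001 pc2: +4 =652
r66=1000010 pc2: +4 =656
r67=1000011 pc3: +8 =664
r68=1000100 pc2: +4 =668
r69=1000101 pc3: +8 =676
r70=1000110 pc3: +8 =684
r71=1000111 pc4: +16 =700
r72=1001000 pc2: +4 =704
r73=1001001 pc3: +8 =712
r74=1001010 pc3: +8 =720
r75=1001011 pc4: +16 =736
r76=1001100 pc3: +8 =744
r77=1001101 pc4: +16 =760
r78=1001110 pc4: +16 =776
r79=1001111 pc5: +32 =808
r80=1010000 pc2: +4 =812
r81=1010001 pc3: +8 =820
r82=1010010 pc3: +8 =828
r83=1010011 pc4: +16 =844
r84=1010100 pc3: +8 =852
r85=1010101 pc4: +16 =868
r86=1010110 pc4: +16 =884
r87=1010111 pc5: +32 =916
r88=1011000 pc3: +8 =924
r89=1011001 pc4: +16 =940
r90=1011010 pc4: +16 =956
r91=1011011 pc5: +32 =988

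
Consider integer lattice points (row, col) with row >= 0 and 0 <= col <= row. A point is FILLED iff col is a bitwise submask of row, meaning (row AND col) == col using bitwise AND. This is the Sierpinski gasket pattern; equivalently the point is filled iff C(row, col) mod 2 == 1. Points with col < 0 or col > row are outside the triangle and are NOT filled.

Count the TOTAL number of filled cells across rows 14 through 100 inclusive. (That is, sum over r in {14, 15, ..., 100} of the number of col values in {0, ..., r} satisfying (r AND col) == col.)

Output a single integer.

Answer: 1202

Derivation:
r14=1110 pc3: +8 =8
r15=1111 pc4: +16 =24
r16=10000 pc1: +2 =26
r17=10001 pc2: +4 =30
r18=10010 pc2: +4 =34
r19=10011 pc3: +8 =42
r20=10100 pc2: +4 =46
r21=10101 pc3: +8 =54
r22=10110 pc3: +8 =62
r23=10111 pc4: +16 =78
r24=11000 pc2: +4 =82
r25=11001 pc3: +8 =90
r26=11010 pc3: +8 =98
r27=11011 pc4: +16 =114
r28=11100 pc3: +8 =122
r29=11101 pc4: +16 =138
r30=11110 pc4: +16 =154
r31=11111 pc5: +32 =186
r32=100000 pc1: +2 =188
r33=100001 pc2: +4 =192
r34=100010 pc2: +4 =196
r35=100011 pc3: +8 =204
r36=100100 pc2: +4 =208
r37=100101 pc3: +8 =216
r38=100110 pc3: +8 =224
r39=100111 pc4: +16 =240
r40=101000 pc2: +4 =244
r41=101001 pc3: +8 =252
r42=101010 pc3: +8 =260
r43=101011 pc4: +16 =276
r44=101100 pc3: +8 =284
r45=101101 pc4: +16 =300
r46=101110 pc4: +16 =316
r47=101111 pc5: +32 =348
r48=110000 pc2: +4 =352
r49=110001 pc3: +8 =360
r50=110010 pc3: +8 =368
r51=110011 pc4: +16 =384
r52=110100 pc3: +8 =392
r53=110101 pc4: +16 =408
r54=110110 pc4: +16 =424
r55=110111 pc5: +32 =456
r56=111000 pc3: +8 =464
r57=111001 pc4: +16 =480
r58=111010 pc4: +16 =496
r59=111011 pc5: +32 =528
r60=111100 pc4: +16 =544
r61=111101 pc5: +32 =576
r62=111110 pc5: +32 =608
r63=111111 pc6: +64 =672
r64=1000000 pc1: +2 =674
r65=1000001 pc2: +4 =678
r66=1000010 pc2: +4 =682
r67=1000011 pc3: +8 =690
r68=1000100 pc2: +4 =694
r69=1000101 pc3: +8 =702
r70=1000110 pc3: +8 =710
r71=1000111 pc4: +16 =726
r72=1001000 pc2: +4 =730
r73=1001001 pc3: +8 =738
r74=1001010 pc3: +8 =746
r75=1001011 pc4: +16 =762
r76=1001100 pc3: +8 =770
r77=1001101 pc4: +16 =786
r78=1001110 pc4: +16 =802
r79=1001111 pc5: +32 =834
r80=1010000 pc2: +4 =838
r81=1010001 pc3: +8 =846
r82=1010010 pc3: +8 =854
r83=1010011 pc4: +16 =870
r84=1010100 pc3: +8 =878
r85=1010101 pc4: +16 =894
r86=1010110 pc4: +16 =910
r87=1010111 pc5: +32 =942
r88=1011000 pc3: +8 =950
r89=1011001 pc4: +16 =966
r90=1011010 pc4: +16 =982
r91=1011011 pc5: +32 =1014
r92=1011100 pc4: +16 =1030
r93=1011101 pc5: +32 =1062
r94=1011110 pc5: +32 =1094
r95=1011111 pc6: +64 =1158
r96=1100000 pc2: +4 =1162
r97=1100001 pc3: +8 =1170
r98=1100010 pc3: +8 =1178
r99=1100011 pc4: +16 =1194
r100=1100100 pc3: +8 =1202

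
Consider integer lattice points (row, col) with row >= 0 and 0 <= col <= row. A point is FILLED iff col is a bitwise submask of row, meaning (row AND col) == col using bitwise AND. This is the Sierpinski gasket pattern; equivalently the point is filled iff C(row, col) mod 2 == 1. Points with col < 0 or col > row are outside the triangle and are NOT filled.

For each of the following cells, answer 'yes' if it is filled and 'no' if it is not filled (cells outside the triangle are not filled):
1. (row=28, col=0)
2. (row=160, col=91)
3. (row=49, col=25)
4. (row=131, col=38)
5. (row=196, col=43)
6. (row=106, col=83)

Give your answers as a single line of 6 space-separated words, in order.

Answer: yes no no no no no

Derivation:
(28,0): row=0b11100, col=0b0, row AND col = 0b0 = 0; 0 == 0 -> filled
(160,91): row=0b10100000, col=0b1011011, row AND col = 0b0 = 0; 0 != 91 -> empty
(49,25): row=0b110001, col=0b11001, row AND col = 0b10001 = 17; 17 != 25 -> empty
(131,38): row=0b10000011, col=0b100110, row AND col = 0b10 = 2; 2 != 38 -> empty
(196,43): row=0b11000100, col=0b101011, row AND col = 0b0 = 0; 0 != 43 -> empty
(106,83): row=0b1101010, col=0b1010011, row AND col = 0b1000010 = 66; 66 != 83 -> empty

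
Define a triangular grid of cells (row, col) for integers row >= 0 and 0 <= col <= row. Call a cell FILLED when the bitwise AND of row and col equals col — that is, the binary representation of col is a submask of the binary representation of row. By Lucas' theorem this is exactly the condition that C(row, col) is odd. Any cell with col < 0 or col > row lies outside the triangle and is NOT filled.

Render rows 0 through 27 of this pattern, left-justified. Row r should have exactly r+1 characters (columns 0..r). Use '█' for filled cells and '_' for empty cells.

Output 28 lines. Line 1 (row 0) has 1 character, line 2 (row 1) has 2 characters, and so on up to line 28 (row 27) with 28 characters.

r0=0: █
r1=1: ██
r2=10: █_█
r3=11: ████
r4=100: █___█
r5=101: ██__██
r6=110: █_█_█_█
r7=111: ████████
r8=1000: █_______█
r9=1001: ██______██
r10=1010: █_█_____█_█
r11=1011: ████____████
r12=1100: █___█___█___█
r13=1101: ██__██__██__██
r14=1110: █_█_█_█_█_█_█_█
r15=1111: ████████████████
r16=10000: █_______________█
r17=10001: ██______________██
r18=10010: █_█_____________█_█
r19=10011: ████____________████
r20=10100: █___█___________█___█
r21=10101: ██__██__________██__██
r22=10110: █_█_█_█_________█_█_█_█
r23=10111: ████████________████████
r24=11000: █_______█_______█_______█
r25=11001: ██______██______██______██
r26=11010: █_█_____█_█_____█_█_____█_█
r27=11011: ████____████____████____████

Answer: █
██
█_█
████
█___█
██__██
█_█_█_█
████████
█_______█
██______██
█_█_____█_█
████____████
█___█___█___█
██__██__██__██
█_█_█_█_█_█_█_█
████████████████
█_______________█
██______________██
█_█_____________█_█
████____________████
█___█___________█___█
██__██__________██__██
█_█_█_█_________█_█_█_█
████████________████████
█_______█_______█_______█
██______██______██______██
█_█_____█_█_____█_█_____█_█
████____████____████____████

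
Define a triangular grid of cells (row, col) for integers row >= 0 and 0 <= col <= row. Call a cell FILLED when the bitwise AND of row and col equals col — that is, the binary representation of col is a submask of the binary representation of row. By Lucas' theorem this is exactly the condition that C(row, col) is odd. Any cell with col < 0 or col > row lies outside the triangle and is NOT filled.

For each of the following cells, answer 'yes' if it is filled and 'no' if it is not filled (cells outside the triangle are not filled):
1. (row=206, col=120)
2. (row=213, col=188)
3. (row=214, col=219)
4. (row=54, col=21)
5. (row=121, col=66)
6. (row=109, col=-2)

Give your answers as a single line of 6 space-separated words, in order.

Answer: no no no no no no

Derivation:
(206,120): row=0b11001110, col=0b1111000, row AND col = 0b1001000 = 72; 72 != 120 -> empty
(213,188): row=0b11010101, col=0b10111100, row AND col = 0b10010100 = 148; 148 != 188 -> empty
(214,219): col outside [0, 214] -> not filled
(54,21): row=0b110110, col=0b10101, row AND col = 0b10100 = 20; 20 != 21 -> empty
(121,66): row=0b1111001, col=0b1000010, row AND col = 0b1000000 = 64; 64 != 66 -> empty
(109,-2): col outside [0, 109] -> not filled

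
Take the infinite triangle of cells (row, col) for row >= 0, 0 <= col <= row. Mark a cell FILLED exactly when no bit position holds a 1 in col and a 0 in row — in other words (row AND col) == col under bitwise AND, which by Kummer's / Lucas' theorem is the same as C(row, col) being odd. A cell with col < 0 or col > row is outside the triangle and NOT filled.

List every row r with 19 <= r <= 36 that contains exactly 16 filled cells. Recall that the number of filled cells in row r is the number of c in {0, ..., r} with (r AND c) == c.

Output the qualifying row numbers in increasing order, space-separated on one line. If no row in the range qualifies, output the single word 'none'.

Answer: 23 27 29 30

Derivation:
Row r has 2^popcount(r) filled cells, so we need popcount(r) = log2(16) = 4.
Scan r = 19..36 and keep those with exactly 4 one-bits:
r=19=10011 popcount=3 -> skip
r=20=10100 popcount=2 -> skip
r=21=10101 popcount=3 -> skip
r=22=10110 popcount=3 -> skip
r=23=10111 popcount=4 -> KEEP
r=24=11000 popcount=2 -> skip
r=25=11001 popcount=3 -> skip
r=26=11010 popcount=3 -> skip
r=27=11011 popcount=4 -> KEEP
r=28=11100 popcount=3 -> skip
r=29=11101 popcount=4 -> KEEP
r=30=11110 popcount=4 -> KEEP
r=31=11111 popcount=5 -> skip
r=32=100000 popcount=1 -> skip
r=33=100001 popcount=2 -> skip
r=34=100010 popcount=2 -> skip
r=35=100011 popcount=3 -> skip
r=36=100100 popcount=2 -> skip
Kept rows: 23 27 29 30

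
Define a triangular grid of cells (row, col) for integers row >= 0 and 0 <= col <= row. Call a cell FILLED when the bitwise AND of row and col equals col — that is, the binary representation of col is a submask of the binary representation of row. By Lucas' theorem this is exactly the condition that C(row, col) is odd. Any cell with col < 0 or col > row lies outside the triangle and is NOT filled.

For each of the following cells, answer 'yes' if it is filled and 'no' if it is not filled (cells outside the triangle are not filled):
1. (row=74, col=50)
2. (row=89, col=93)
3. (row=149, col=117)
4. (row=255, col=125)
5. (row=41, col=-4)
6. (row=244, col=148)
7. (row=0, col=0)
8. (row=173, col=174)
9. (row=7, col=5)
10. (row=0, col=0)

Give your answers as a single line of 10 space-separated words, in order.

Answer: no no no yes no yes yes no yes yes

Derivation:
(74,50): row=0b1001010, col=0b110010, row AND col = 0b10 = 2; 2 != 50 -> empty
(89,93): col outside [0, 89] -> not filled
(149,117): row=0b10010101, col=0b1110101, row AND col = 0b10101 = 21; 21 != 117 -> empty
(255,125): row=0b11111111, col=0b1111101, row AND col = 0b1111101 = 125; 125 == 125 -> filled
(41,-4): col outside [0, 41] -> not filled
(244,148): row=0b11110100, col=0b10010100, row AND col = 0b10010100 = 148; 148 == 148 -> filled
(0,0): row=0b0, col=0b0, row AND col = 0b0 = 0; 0 == 0 -> filled
(173,174): col outside [0, 173] -> not filled
(7,5): row=0b111, col=0b101, row AND col = 0b101 = 5; 5 == 5 -> filled
(0,0): row=0b0, col=0b0, row AND col = 0b0 = 0; 0 == 0 -> filled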